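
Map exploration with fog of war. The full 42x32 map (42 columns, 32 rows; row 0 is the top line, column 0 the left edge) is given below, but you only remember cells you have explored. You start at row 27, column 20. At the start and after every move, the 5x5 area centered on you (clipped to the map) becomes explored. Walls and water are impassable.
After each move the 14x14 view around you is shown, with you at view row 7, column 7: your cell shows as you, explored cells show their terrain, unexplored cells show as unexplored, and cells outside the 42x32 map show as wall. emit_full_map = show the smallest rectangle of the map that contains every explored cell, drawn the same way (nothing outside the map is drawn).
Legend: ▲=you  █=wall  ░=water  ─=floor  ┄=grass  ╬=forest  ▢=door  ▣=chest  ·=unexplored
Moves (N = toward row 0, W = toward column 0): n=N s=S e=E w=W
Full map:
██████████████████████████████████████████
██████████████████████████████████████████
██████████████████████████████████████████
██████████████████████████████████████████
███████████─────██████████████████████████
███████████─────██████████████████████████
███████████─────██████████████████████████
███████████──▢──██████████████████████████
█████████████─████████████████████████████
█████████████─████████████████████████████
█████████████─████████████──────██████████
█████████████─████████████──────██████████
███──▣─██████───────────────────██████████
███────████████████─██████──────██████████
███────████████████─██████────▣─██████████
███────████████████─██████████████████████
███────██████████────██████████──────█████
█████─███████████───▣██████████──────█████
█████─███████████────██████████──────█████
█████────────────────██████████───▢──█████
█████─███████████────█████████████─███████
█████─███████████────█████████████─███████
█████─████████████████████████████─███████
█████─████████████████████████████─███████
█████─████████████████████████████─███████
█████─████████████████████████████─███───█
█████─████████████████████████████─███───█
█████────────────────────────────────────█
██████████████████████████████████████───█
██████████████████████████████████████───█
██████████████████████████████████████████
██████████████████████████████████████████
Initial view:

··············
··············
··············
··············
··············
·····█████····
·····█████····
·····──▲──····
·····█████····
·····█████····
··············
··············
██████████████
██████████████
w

··············
··············
··············
··············
··············
·····██████···
·····██████···
·····──▲───···
·····██████···
·····██████···
··············
··············
██████████████
██████████████

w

··············
··············
··············
··············
··············
·····███████··
·····███████··
·····──▲────··
·····███████··
·····███████··
··············
··············
██████████████
██████████████

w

··············
··············
··············
··············
··············
·····████████·
·····████████·
·····──▲─────·
·····████████·
·····████████·
··············
··············
██████████████
██████████████

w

··············
··············
··············
··············
··············
·····█████████
·····█████████
·····──▲──────
·····█████████
·····█████████
··············
··············
██████████████
██████████████

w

··············
··············
··············
··············
··············
·····█████████
·····█████████
·····──▲──────
·····█████████
·····█████████
··············
··············
██████████████
██████████████

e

··············
··············
··············
··············
··············
····██████████
····██████████
····───▲──────
····██████████
····██████████
··············
··············
██████████████
██████████████


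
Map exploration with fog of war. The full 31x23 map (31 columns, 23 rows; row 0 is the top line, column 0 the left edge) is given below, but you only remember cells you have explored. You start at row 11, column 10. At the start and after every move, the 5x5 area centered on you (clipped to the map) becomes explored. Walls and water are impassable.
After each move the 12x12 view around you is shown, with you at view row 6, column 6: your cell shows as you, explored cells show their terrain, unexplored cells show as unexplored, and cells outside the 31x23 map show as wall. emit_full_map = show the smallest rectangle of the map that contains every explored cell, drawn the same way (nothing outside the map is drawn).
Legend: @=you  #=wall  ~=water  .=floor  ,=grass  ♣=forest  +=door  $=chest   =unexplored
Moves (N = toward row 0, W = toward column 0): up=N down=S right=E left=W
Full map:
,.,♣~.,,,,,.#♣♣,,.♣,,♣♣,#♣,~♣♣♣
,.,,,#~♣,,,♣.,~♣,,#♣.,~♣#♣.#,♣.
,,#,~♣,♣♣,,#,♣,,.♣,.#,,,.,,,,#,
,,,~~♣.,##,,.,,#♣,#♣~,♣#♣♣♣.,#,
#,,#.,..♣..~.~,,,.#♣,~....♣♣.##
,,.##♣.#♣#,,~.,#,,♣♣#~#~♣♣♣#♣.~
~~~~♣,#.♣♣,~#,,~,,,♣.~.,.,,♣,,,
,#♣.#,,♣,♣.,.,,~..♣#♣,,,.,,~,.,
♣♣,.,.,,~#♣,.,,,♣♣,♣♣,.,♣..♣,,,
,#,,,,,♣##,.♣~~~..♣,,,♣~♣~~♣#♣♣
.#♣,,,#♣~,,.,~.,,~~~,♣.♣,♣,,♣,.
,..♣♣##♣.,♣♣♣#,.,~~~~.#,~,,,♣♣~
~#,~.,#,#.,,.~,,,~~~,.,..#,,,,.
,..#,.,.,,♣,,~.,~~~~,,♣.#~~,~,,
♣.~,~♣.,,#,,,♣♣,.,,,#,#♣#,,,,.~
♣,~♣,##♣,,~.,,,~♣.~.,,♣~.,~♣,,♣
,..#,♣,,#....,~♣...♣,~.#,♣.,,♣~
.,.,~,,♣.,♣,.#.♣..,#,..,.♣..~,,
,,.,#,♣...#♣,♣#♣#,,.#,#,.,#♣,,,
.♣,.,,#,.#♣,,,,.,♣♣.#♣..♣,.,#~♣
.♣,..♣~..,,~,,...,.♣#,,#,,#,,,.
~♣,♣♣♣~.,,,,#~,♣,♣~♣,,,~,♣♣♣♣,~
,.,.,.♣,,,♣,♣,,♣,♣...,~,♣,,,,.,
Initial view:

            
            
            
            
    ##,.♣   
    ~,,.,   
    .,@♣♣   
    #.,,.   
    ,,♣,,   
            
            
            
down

            
            
            
    ##,.♣   
    ~,,.,   
    .,♣♣♣   
    #.@,.   
    ,,♣,,   
    ,#,,,   
            
            
            

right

            
            
            
   ##,.♣    
   ~,,.,~   
   .,♣♣♣#   
   #.,@.~   
   ,,♣,,~   
   ,#,,,♣   
            
            
            

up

            
            
            
            
   ##,.♣~   
   ~,,.,~   
   .,♣@♣#   
   #.,,.~   
   ,,♣,,~   
   ,#,,,♣   
            
            

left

            
            
            
            
    ##,.♣~  
    ~,,.,~  
    .,@♣♣#  
    #.,,.~  
    ,,♣,,~  
    ,#,,,♣  
            
            

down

            
            
            
    ##,.♣~  
    ~,,.,~  
    .,♣♣♣#  
    #.@,.~  
    ,,♣,,~  
    ,#,,,♣  
            
            
            

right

            
            
            
   ##,.♣~   
   ~,,.,~   
   .,♣♣♣#   
   #.,@.~   
   ,,♣,,~   
   ,#,,,♣   
            
            
            

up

            
            
            
            
   ##,.♣~   
   ~,,.,~   
   .,♣@♣#   
   #.,,.~   
   ,,♣,,~   
   ,#,,,♣   
            
            

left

            
            
            
            
    ##,.♣~  
    ~,,.,~  
    .,@♣♣#  
    #.,,.~  
    ,,♣,,~  
    ,#,,,♣  
            
            

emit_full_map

##,.♣~
~,,.,~
.,@♣♣#
#.,,.~
,,♣,,~
,#,,,♣

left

            
            
            
            
    ♣##,.♣~ 
    ♣~,,.,~ 
    ♣.@♣♣♣# 
    ,#.,,.~ 
    .,,♣,,~ 
     ,#,,,♣ 
            
            

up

            
            
            
            
    ,~#♣,   
    ♣##,.♣~ 
    ♣~@,.,~ 
    ♣.,♣♣♣# 
    ,#.,,.~ 
    .,,♣,,~ 
     ,#,,,♣ 
            

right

            
            
            
            
   ,~#♣,.   
   ♣##,.♣~  
   ♣~,@.,~  
   ♣.,♣♣♣#  
   ,#.,,.~  
   .,,♣,,~  
    ,#,,,♣  
            

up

            
            
            
            
    ,♣.,.   
   ,~#♣,.   
   ♣##@.♣~  
   ♣~,,.,~  
   ♣.,♣♣♣#  
   ,#.,,.~  
   .,,♣,,~  
    ,#,,,♣  

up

            
            
            
            
    ♣♣,~#   
    ,♣.,.   
   ,~#@,.   
   ♣##,.♣~  
   ♣~,,.,~  
   ♣.,♣♣♣#  
   ,#.,,.~  
   .,,♣,,~  

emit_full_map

 ♣♣,~# 
 ,♣.,. 
,~#@,. 
♣##,.♣~
♣~,,.,~
♣.,♣♣♣#
,#.,,.~
.,,♣,,~
 ,#,,,♣

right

            
            
            
            
   ♣♣,~#,   
   ,♣.,.,   
  ,~#♣@.,   
  ♣##,.♣~   
  ♣~,,.,~   
  ♣.,♣♣♣#   
  ,#.,,.~   
  .,,♣,,~   

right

            
            
            
            
  ♣♣,~#,,   
  ,♣.,.,,   
 ,~#♣,@,,   
 ♣##,.♣~~   
 ♣~,,.,~.   
 ♣.,♣♣♣#    
 ,#.,,.~    
 .,,♣,,~    

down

            
            
            
  ♣♣,~#,,   
  ,♣.,.,,   
 ,~#♣,.,,   
 ♣##,.@~~   
 ♣~,,.,~.   
 ♣.,♣♣♣#,   
 ,#.,,.~    
 .,,♣,,~    
  ,#,,,♣    

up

            
            
            
            
  ♣♣,~#,,   
  ,♣.,.,,   
 ,~#♣,@,,   
 ♣##,.♣~~   
 ♣~,,.,~.   
 ♣.,♣♣♣#,   
 ,#.,,.~    
 .,,♣,,~    

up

            
            
            
            
    ,,~.,   
  ♣♣,~#,,   
  ,♣.,@,,   
 ,~#♣,.,,   
 ♣##,.♣~~   
 ♣~,,.,~.   
 ♣.,♣♣♣#,   
 ,#.,,.~    

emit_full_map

   ,,~.,
 ♣♣,~#,,
 ,♣.,@,,
,~#♣,.,,
♣##,.♣~~
♣~,,.,~.
♣.,♣♣♣#,
,#.,,.~ 
.,,♣,,~ 
 ,#,,,♣ 


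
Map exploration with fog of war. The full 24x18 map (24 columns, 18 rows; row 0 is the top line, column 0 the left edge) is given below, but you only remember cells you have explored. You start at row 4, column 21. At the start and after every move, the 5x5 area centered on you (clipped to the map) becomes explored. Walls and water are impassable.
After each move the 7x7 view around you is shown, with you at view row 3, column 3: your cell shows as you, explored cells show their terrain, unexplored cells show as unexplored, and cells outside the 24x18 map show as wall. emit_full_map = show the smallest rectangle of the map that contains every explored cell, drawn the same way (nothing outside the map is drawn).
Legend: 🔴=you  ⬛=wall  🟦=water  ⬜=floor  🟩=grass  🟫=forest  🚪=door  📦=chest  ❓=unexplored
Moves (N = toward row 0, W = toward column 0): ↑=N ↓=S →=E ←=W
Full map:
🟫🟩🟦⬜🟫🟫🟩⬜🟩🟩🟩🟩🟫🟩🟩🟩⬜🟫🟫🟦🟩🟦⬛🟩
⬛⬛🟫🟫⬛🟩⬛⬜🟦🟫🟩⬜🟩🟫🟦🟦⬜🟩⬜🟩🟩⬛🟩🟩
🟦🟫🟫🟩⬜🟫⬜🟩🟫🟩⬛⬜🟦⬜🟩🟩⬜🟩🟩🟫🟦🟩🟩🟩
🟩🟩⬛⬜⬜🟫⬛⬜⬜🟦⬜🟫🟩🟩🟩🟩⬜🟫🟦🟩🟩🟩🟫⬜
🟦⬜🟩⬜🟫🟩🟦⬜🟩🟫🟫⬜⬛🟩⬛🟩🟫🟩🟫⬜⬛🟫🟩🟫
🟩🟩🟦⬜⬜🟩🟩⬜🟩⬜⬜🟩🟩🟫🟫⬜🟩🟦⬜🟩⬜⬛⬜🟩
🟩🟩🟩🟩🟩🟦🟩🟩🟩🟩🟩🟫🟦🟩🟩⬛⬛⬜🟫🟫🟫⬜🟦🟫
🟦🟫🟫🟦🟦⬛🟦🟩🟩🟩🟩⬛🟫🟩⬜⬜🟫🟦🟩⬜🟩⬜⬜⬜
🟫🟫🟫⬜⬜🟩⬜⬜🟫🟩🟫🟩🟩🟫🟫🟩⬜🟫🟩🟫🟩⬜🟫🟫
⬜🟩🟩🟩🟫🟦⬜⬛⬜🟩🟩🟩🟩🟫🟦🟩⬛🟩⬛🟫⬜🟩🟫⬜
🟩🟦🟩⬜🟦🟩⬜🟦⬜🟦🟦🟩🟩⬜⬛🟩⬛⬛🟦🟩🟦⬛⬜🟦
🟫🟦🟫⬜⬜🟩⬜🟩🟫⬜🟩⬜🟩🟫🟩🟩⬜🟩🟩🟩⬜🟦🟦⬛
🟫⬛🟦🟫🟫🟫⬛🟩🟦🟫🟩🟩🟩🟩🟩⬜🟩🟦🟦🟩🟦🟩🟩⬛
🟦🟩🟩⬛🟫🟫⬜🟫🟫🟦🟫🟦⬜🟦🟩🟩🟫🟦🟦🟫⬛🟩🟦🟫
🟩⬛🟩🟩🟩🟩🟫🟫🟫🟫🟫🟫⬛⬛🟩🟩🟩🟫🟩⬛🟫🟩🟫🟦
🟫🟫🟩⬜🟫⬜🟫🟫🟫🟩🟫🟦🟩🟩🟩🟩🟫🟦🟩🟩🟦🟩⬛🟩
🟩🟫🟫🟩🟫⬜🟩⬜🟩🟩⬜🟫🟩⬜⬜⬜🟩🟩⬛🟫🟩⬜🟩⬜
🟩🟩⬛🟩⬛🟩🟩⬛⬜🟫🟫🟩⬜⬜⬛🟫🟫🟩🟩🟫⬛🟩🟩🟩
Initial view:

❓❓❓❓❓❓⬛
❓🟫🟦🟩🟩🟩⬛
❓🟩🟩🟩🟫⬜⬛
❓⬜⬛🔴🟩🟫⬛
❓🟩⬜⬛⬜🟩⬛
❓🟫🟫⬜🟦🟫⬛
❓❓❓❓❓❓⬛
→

❓❓❓❓❓⬛⬛
🟫🟦🟩🟩🟩⬛⬛
🟩🟩🟩🟫⬜⬛⬛
⬜⬛🟫🔴🟫⬛⬛
🟩⬜⬛⬜🟩⬛⬛
🟫🟫⬜🟦🟫⬛⬛
❓❓❓❓❓⬛⬛

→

❓❓❓❓⬛⬛⬛
🟦🟩🟩🟩⬛⬛⬛
🟩🟩🟫⬜⬛⬛⬛
⬛🟫🟩🔴⬛⬛⬛
⬜⬛⬜🟩⬛⬛⬛
🟫⬜🟦🟫⬛⬛⬛
❓❓❓❓⬛⬛⬛

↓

🟦🟩🟩🟩⬛⬛⬛
🟩🟩🟫⬜⬛⬛⬛
⬛🟫🟩🟫⬛⬛⬛
⬜⬛⬜🔴⬛⬛⬛
🟫⬜🟦🟫⬛⬛⬛
❓⬜⬜⬜⬛⬛⬛
❓❓❓❓⬛⬛⬛

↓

🟩🟩🟫⬜⬛⬛⬛
⬛🟫🟩🟫⬛⬛⬛
⬜⬛⬜🟩⬛⬛⬛
🟫⬜🟦🔴⬛⬛⬛
❓⬜⬜⬜⬛⬛⬛
❓⬜🟫🟫⬛⬛⬛
❓❓❓❓⬛⬛⬛

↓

⬛🟫🟩🟫⬛⬛⬛
⬜⬛⬜🟩⬛⬛⬛
🟫⬜🟦🟫⬛⬛⬛
❓⬜⬜🔴⬛⬛⬛
❓⬜🟫🟫⬛⬛⬛
❓🟩🟫⬜⬛⬛⬛
❓❓❓❓⬛⬛⬛

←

⬜⬛🟫🟩🟫⬛⬛
🟩⬜⬛⬜🟩⬛⬛
🟫🟫⬜🟦🟫⬛⬛
❓🟩⬜🔴⬜⬛⬛
❓🟩⬜🟫🟫⬛⬛
❓⬜🟩🟫⬜⬛⬛
❓❓❓❓❓⬛⬛

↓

🟩⬜⬛⬜🟩⬛⬛
🟫🟫⬜🟦🟫⬛⬛
❓🟩⬜⬜⬜⬛⬛
❓🟩⬜🔴🟫⬛⬛
❓⬜🟩🟫⬜⬛⬛
❓🟦⬛⬜🟦⬛⬛
❓❓❓❓❓⬛⬛

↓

🟫🟫⬜🟦🟫⬛⬛
❓🟩⬜⬜⬜⬛⬛
❓🟩⬜🟫🟫⬛⬛
❓⬜🟩🔴⬜⬛⬛
❓🟦⬛⬜🟦⬛⬛
❓⬜🟦🟦⬛⬛⬛
❓❓❓❓❓⬛⬛

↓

❓🟩⬜⬜⬜⬛⬛
❓🟩⬜🟫🟫⬛⬛
❓⬜🟩🟫⬜⬛⬛
❓🟦⬛🔴🟦⬛⬛
❓⬜🟦🟦⬛⬛⬛
❓🟦🟩🟩⬛⬛⬛
❓❓❓❓❓⬛⬛

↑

🟫🟫⬜🟦🟫⬛⬛
❓🟩⬜⬜⬜⬛⬛
❓🟩⬜🟫🟫⬛⬛
❓⬜🟩🔴⬜⬛⬛
❓🟦⬛⬜🟦⬛⬛
❓⬜🟦🟦⬛⬛⬛
❓🟦🟩🟩⬛⬛⬛

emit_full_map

🟫🟦🟩🟩🟩
🟩🟩🟩🟫⬜
⬜⬛🟫🟩🟫
🟩⬜⬛⬜🟩
🟫🟫⬜🟦🟫
❓🟩⬜⬜⬜
❓🟩⬜🟫🟫
❓⬜🟩🔴⬜
❓🟦⬛⬜🟦
❓⬜🟦🟦⬛
❓🟦🟩🟩⬛

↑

🟩⬜⬛⬜🟩⬛⬛
🟫🟫⬜🟦🟫⬛⬛
❓🟩⬜⬜⬜⬛⬛
❓🟩⬜🔴🟫⬛⬛
❓⬜🟩🟫⬜⬛⬛
❓🟦⬛⬜🟦⬛⬛
❓⬜🟦🟦⬛⬛⬛

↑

⬜⬛🟫🟩🟫⬛⬛
🟩⬜⬛⬜🟩⬛⬛
🟫🟫⬜🟦🟫⬛⬛
❓🟩⬜🔴⬜⬛⬛
❓🟩⬜🟫🟫⬛⬛
❓⬜🟩🟫⬜⬛⬛
❓🟦⬛⬜🟦⬛⬛

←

❓⬜⬛🟫🟩🟫⬛
❓🟩⬜⬛⬜🟩⬛
❓🟫🟫⬜🟦🟫⬛
❓⬜🟩🔴⬜⬜⬛
❓🟫🟩⬜🟫🟫⬛
❓🟫⬜🟩🟫⬜⬛
❓❓🟦⬛⬜🟦⬛

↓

❓🟩⬜⬛⬜🟩⬛
❓🟫🟫⬜🟦🟫⬛
❓⬜🟩⬜⬜⬜⬛
❓🟫🟩🔴🟫🟫⬛
❓🟫⬜🟩🟫⬜⬛
❓🟩🟦⬛⬜🟦⬛
❓❓⬜🟦🟦⬛⬛

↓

❓🟫🟫⬜🟦🟫⬛
❓⬜🟩⬜⬜⬜⬛
❓🟫🟩⬜🟫🟫⬛
❓🟫⬜🔴🟫⬜⬛
❓🟩🟦⬛⬜🟦⬛
❓🟩⬜🟦🟦⬛⬛
❓❓🟦🟩🟩⬛⬛

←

❓❓🟫🟫⬜🟦🟫
❓🟩⬜🟩⬜⬜⬜
❓🟩🟫🟩⬜🟫🟫
❓⬛🟫🔴🟩🟫⬜
❓🟦🟩🟦⬛⬜🟦
❓🟩🟩⬜🟦🟦⬛
❓❓❓🟦🟩🟩⬛

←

❓❓❓🟫🟫⬜🟦
❓🟦🟩⬜🟩⬜⬜
❓🟫🟩🟫🟩⬜🟫
❓🟩⬛🔴⬜🟩🟫
❓⬛🟦🟩🟦⬛⬜
❓🟩🟩🟩⬜🟦🟦
❓❓❓❓🟦🟩🟩

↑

❓❓❓🟩⬜⬛⬜
❓⬜🟫🟫🟫⬜🟦
❓🟦🟩⬜🟩⬜⬜
❓🟫🟩🔴🟩⬜🟫
❓🟩⬛🟫⬜🟩🟫
❓⬛🟦🟩🟦⬛⬜
❓🟩🟩🟩⬜🟦🟦

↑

❓❓❓⬜⬛🟫🟩
❓🟦⬜🟩⬜⬛⬜
❓⬜🟫🟫🟫⬜🟦
❓🟦🟩🔴🟩⬜⬜
❓🟫🟩🟫🟩⬜🟫
❓🟩⬛🟫⬜🟩🟫
❓⬛🟦🟩🟦⬛⬜

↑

❓❓❓🟩🟩🟩🟫
❓🟩🟫⬜⬛🟫🟩
❓🟦⬜🟩⬜⬛⬜
❓⬜🟫🔴🟫⬜🟦
❓🟦🟩⬜🟩⬜⬜
❓🟫🟩🟫🟩⬜🟫
❓🟩⬛🟫⬜🟩🟫

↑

❓❓❓🟫🟦🟩🟩
❓🟫🟦🟩🟩🟩🟫
❓🟩🟫⬜⬛🟫🟩
❓🟦⬜🔴⬜⬛⬜
❓⬜🟫🟫🟫⬜🟦
❓🟦🟩⬜🟩⬜⬜
❓🟫🟩🟫🟩⬜🟫

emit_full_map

❓❓🟫🟦🟩🟩🟩
🟫🟦🟩🟩🟩🟫⬜
🟩🟫⬜⬛🟫🟩🟫
🟦⬜🔴⬜⬛⬜🟩
⬜🟫🟫🟫⬜🟦🟫
🟦🟩⬜🟩⬜⬜⬜
🟫🟩🟫🟩⬜🟫🟫
🟩⬛🟫⬜🟩🟫⬜
⬛🟦🟩🟦⬛⬜🟦
🟩🟩🟩⬜🟦🟦⬛
❓❓❓🟦🟩🟩⬛

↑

❓❓❓❓❓❓❓
❓🟩🟩🟫🟦🟩🟩
❓🟫🟦🟩🟩🟩🟫
❓🟩🟫🔴⬛🟫🟩
❓🟦⬜🟩⬜⬛⬜
❓⬜🟫🟫🟫⬜🟦
❓🟦🟩⬜🟩⬜⬜

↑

❓❓❓❓❓❓❓
❓🟩⬜🟩🟩⬛❓
❓🟩🟩🟫🟦🟩🟩
❓🟫🟦🔴🟩🟩🟫
❓🟩🟫⬜⬛🟫🟩
❓🟦⬜🟩⬜⬛⬜
❓⬜🟫🟫🟫⬜🟦

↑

⬛⬛⬛⬛⬛⬛⬛
❓🟫🟫🟦🟩🟦❓
❓🟩⬜🟩🟩⬛❓
❓🟩🟩🔴🟦🟩🟩
❓🟫🟦🟩🟩🟩🟫
❓🟩🟫⬜⬛🟫🟩
❓🟦⬜🟩⬜⬛⬜

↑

⬛⬛⬛⬛⬛⬛⬛
⬛⬛⬛⬛⬛⬛⬛
❓🟫🟫🟦🟩🟦❓
❓🟩⬜🔴🟩⬛❓
❓🟩🟩🟫🟦🟩🟩
❓🟫🟦🟩🟩🟩🟫
❓🟩🟫⬜⬛🟫🟩

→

⬛⬛⬛⬛⬛⬛⬛
⬛⬛⬛⬛⬛⬛⬛
🟫🟫🟦🟩🟦⬛❓
🟩⬜🟩🔴⬛🟩❓
🟩🟩🟫🟦🟩🟩🟩
🟫🟦🟩🟩🟩🟫⬜
🟩🟫⬜⬛🟫🟩🟫

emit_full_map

🟫🟫🟦🟩🟦⬛❓
🟩⬜🟩🔴⬛🟩❓
🟩🟩🟫🟦🟩🟩🟩
🟫🟦🟩🟩🟩🟫⬜
🟩🟫⬜⬛🟫🟩🟫
🟦⬜🟩⬜⬛⬜🟩
⬜🟫🟫🟫⬜🟦🟫
🟦🟩⬜🟩⬜⬜⬜
🟫🟩🟫🟩⬜🟫🟫
🟩⬛🟫⬜🟩🟫⬜
⬛🟦🟩🟦⬛⬜🟦
🟩🟩🟩⬜🟦🟦⬛
❓❓❓🟦🟩🟩⬛

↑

⬛⬛⬛⬛⬛⬛⬛
⬛⬛⬛⬛⬛⬛⬛
⬛⬛⬛⬛⬛⬛⬛
🟫🟫🟦🔴🟦⬛❓
🟩⬜🟩🟩⬛🟩❓
🟩🟩🟫🟦🟩🟩🟩
🟫🟦🟩🟩🟩🟫⬜

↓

⬛⬛⬛⬛⬛⬛⬛
⬛⬛⬛⬛⬛⬛⬛
🟫🟫🟦🟩🟦⬛❓
🟩⬜🟩🔴⬛🟩❓
🟩🟩🟫🟦🟩🟩🟩
🟫🟦🟩🟩🟩🟫⬜
🟩🟫⬜⬛🟫🟩🟫

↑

⬛⬛⬛⬛⬛⬛⬛
⬛⬛⬛⬛⬛⬛⬛
⬛⬛⬛⬛⬛⬛⬛
🟫🟫🟦🔴🟦⬛❓
🟩⬜🟩🟩⬛🟩❓
🟩🟩🟫🟦🟩🟩🟩
🟫🟦🟩🟩🟩🟫⬜


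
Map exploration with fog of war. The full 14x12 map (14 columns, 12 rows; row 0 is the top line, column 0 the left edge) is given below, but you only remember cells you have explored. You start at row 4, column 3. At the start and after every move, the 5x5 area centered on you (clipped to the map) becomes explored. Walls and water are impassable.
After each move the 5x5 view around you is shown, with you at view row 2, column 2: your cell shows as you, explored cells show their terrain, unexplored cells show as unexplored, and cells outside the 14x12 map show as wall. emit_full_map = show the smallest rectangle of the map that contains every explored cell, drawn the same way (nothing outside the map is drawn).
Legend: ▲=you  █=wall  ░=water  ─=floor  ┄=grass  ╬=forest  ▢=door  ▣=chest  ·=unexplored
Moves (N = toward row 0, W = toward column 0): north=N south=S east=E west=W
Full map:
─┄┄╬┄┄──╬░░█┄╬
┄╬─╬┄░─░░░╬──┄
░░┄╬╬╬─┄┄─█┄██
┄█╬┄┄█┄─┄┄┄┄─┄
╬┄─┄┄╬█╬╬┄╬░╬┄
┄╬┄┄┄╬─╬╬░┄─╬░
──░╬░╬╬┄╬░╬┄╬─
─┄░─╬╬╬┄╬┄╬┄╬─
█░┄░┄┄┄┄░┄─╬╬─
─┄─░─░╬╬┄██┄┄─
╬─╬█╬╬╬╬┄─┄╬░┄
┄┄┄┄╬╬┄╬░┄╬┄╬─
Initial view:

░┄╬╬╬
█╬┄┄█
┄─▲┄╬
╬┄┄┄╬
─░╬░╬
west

░░┄╬╬
┄█╬┄┄
╬┄▲┄┄
┄╬┄┄┄
──░╬░

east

░┄╬╬╬
█╬┄┄█
┄─▲┄╬
╬┄┄┄╬
─░╬░╬

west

░░┄╬╬
┄█╬┄┄
╬┄▲┄┄
┄╬┄┄┄
──░╬░

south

┄█╬┄┄
╬┄─┄┄
┄╬▲┄┄
──░╬░
─┄░─╬

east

█╬┄┄█
┄─┄┄╬
╬┄▲┄╬
─░╬░╬
┄░─╬╬

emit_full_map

░░┄╬╬╬
┄█╬┄┄█
╬┄─┄┄╬
┄╬┄▲┄╬
──░╬░╬
─┄░─╬╬

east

╬┄┄█┄
─┄┄╬█
┄┄▲╬─
░╬░╬╬
░─╬╬╬

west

█╬┄┄█
┄─┄┄╬
╬┄▲┄╬
─░╬░╬
┄░─╬╬

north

░┄╬╬╬
█╬┄┄█
┄─▲┄╬
╬┄┄┄╬
─░╬░╬


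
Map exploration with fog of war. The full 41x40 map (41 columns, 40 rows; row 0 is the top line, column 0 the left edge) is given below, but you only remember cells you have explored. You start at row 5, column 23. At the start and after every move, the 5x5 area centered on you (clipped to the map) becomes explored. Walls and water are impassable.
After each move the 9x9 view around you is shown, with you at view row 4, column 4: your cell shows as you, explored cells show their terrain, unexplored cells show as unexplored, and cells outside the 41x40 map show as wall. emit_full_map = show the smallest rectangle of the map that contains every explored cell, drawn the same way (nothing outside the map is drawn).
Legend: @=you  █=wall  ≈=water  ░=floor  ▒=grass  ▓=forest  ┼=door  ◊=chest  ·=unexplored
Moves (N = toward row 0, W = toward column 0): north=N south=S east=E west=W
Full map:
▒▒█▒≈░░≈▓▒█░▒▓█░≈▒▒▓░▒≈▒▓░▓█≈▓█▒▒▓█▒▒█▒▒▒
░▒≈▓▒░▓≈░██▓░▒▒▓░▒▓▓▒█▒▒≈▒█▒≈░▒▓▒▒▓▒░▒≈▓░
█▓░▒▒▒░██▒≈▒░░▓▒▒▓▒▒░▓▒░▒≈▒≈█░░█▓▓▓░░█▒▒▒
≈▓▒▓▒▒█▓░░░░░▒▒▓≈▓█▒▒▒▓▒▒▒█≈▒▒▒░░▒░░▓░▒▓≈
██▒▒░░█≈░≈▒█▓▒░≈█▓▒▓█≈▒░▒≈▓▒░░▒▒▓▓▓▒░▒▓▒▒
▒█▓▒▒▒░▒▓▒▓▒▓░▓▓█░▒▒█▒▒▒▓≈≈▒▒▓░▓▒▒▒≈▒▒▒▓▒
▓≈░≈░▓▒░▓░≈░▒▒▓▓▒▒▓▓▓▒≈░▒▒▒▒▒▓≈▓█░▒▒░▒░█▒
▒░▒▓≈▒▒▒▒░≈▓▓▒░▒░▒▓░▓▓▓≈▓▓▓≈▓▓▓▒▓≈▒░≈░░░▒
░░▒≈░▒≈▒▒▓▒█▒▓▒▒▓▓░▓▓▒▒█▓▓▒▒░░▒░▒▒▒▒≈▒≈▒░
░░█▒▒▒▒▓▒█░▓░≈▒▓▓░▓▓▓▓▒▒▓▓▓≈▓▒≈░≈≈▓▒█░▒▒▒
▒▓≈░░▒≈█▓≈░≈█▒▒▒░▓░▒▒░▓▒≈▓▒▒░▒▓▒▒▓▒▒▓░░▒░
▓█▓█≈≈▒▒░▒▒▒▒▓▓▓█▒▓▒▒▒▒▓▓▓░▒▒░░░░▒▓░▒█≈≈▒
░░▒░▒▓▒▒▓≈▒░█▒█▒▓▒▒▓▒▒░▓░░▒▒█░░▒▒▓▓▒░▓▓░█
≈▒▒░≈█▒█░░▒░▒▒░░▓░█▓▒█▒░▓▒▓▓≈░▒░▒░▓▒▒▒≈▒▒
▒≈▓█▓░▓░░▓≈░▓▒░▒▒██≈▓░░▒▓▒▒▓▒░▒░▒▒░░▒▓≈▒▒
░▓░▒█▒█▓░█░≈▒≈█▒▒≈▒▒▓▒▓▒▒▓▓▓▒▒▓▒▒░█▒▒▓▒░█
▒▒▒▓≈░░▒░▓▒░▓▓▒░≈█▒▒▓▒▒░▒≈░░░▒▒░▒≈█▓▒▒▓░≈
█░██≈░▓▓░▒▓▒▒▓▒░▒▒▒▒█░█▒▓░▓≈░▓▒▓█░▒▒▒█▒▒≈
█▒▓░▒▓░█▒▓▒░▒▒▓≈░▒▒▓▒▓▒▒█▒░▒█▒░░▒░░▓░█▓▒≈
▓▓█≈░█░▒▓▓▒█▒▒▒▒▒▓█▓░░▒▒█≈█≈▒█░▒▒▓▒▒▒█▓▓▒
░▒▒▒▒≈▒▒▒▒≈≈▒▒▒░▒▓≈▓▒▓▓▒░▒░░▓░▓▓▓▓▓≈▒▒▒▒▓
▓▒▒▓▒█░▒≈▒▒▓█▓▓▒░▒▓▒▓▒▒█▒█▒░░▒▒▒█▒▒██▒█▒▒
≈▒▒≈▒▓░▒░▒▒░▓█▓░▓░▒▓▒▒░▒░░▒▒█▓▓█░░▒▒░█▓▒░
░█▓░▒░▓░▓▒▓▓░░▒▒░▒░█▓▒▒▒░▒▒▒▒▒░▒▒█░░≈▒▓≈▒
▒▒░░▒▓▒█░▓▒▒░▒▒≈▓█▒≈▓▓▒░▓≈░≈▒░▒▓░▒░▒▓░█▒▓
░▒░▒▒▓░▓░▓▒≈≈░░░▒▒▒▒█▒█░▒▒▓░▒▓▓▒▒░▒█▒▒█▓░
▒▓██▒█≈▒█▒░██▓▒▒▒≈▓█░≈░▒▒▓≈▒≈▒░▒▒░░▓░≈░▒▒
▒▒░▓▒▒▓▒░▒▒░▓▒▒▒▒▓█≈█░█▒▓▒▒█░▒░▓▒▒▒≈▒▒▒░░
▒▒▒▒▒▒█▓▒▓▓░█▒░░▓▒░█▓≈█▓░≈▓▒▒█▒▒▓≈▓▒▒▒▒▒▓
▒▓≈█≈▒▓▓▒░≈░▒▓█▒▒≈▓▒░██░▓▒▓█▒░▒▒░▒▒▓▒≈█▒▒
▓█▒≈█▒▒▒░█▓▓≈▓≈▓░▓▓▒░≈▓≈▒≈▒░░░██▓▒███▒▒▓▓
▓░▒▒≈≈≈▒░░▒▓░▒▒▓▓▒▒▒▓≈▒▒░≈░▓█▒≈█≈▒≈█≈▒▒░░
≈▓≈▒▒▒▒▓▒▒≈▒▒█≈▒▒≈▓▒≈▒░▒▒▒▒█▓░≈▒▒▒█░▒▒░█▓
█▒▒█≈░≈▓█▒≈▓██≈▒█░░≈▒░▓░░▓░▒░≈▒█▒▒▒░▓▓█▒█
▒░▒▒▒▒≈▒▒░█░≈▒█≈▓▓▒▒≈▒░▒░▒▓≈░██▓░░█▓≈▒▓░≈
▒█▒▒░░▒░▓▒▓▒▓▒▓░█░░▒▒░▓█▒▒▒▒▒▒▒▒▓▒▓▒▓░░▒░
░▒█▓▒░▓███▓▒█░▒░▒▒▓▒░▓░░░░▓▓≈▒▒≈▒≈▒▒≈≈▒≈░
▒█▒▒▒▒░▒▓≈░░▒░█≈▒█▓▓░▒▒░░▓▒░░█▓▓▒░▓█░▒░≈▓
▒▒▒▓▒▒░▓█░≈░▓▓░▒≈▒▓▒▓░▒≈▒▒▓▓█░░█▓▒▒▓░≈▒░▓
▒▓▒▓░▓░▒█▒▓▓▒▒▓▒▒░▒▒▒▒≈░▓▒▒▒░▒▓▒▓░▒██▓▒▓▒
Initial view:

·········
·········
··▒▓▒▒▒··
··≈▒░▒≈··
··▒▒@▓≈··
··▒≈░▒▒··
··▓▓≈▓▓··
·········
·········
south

·········
··▒▓▒▒▒··
··≈▒░▒≈··
··▒▒▒▓≈··
··▒≈@▒▒··
··▓▓≈▓▓··
··▒▒█▓▓··
·········
·········

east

·········
·▒▓▒▒▒···
·≈▒░▒≈▓··
·▒▒▒▓≈≈··
·▒≈░@▒▒··
·▓▓≈▓▓▓··
·▒▒█▓▓▒··
·········
·········

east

·········
▒▓▒▒▒····
≈▒░▒≈▓▒··
▒▒▒▓≈≈▒··
▒≈░▒@▒▒··
▓▓≈▓▓▓≈··
▒▒█▓▓▒▒··
·········
·········

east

·········
▓▒▒▒·····
▒░▒≈▓▒░··
▒▒▓≈≈▒▒··
≈░▒▒@▒▒··
▓≈▓▓▓≈▓··
▒█▓▓▒▒░··
·········
·········

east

·········
▒▒▒······
░▒≈▓▒░░··
▒▓≈≈▒▒▓··
░▒▒▒@▒▓··
≈▓▓▓≈▓▓··
█▓▓▒▒░░··
·········
·········

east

·········
▒▒·······
▒≈▓▒░░▒··
▓≈≈▒▒▓░··
▒▒▒▒@▓≈··
▓▓▓≈▓▓▓··
▓▓▒▒░░▒··
·········
·········

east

·········
▒········
≈▓▒░░▒▒··
≈≈▒▒▓░▓··
▒▒▒▒@≈▓··
▓▓≈▓▓▓▒··
▓▒▒░░▒░··
·········
·········

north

·········
·········
▒·≈▒▒▒░··
≈▓▒░░▒▒··
≈≈▒▒@░▓··
▒▒▒▒▓≈▓··
▓▓≈▓▓▓▒··
▓▒▒░░▒░··
·········

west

·········
·········
▒▒█≈▒▒▒░·
▒≈▓▒░░▒▒·
▓≈≈▒@▓░▓·
▒▒▒▒▒▓≈▓·
▓▓▓≈▓▓▓▒·
▓▓▒▒░░▒░·
·········

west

·········
·········
▒▒▒█≈▒▒▒░
░▒≈▓▒░░▒▒
▒▓≈≈@▒▓░▓
░▒▒▒▒▒▓≈▓
≈▓▓▓≈▓▓▓▒
█▓▓▒▒░░▒░
·········

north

·········
·········
··≈▒≈█░··
▒▒▒█≈▒▒▒░
░▒≈▓@░░▒▒
▒▓≈≈▒▒▓░▓
░▒▒▒▒▒▓≈▓
≈▓▓▓≈▓▓▓▒
█▓▓▒▒░░▒░

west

·········
·········
··▒≈▒≈█░·
▓▒▒▒█≈▒▒▒
▒░▒≈@▒░░▒
▒▒▓≈≈▒▒▓░
≈░▒▒▒▒▒▓≈
▓≈▓▓▓≈▓▓▓
▒█▓▓▒▒░░▒

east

·········
·········
·▒≈▒≈█░··
▒▒▒█≈▒▒▒░
░▒≈▓@░░▒▒
▒▓≈≈▒▒▓░▓
░▒▒▒▒▒▓≈▓
≈▓▓▓≈▓▓▓▒
█▓▓▒▒░░▒░

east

·········
·········
▒≈▒≈█░░··
▒▒█≈▒▒▒░·
▒≈▓▒@░▒▒·
▓≈≈▒▒▓░▓·
▒▒▒▒▒▓≈▓·
▓▓▓≈▓▓▓▒·
▓▓▒▒░░▒░·

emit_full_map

···▒≈▒≈█░░·
▒▓▒▒▒█≈▒▒▒░
≈▒░▒≈▓▒@░▒▒
▒▒▒▓≈≈▒▒▓░▓
▒≈░▒▒▒▒▒▓≈▓
▓▓≈▓▓▓≈▓▓▓▒
▒▒█▓▓▒▒░░▒░

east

·········
·········
≈▒≈█░░█··
▒█≈▒▒▒░··
≈▓▒░@▒▒··
≈≈▒▒▓░▓··
▒▒▒▒▓≈▓··
▓▓≈▓▓▓▒··
▓▒▒░░▒░··

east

·········
·········
▒≈█░░█▓··
█≈▒▒▒░░··
▓▒░░@▒▓··
≈▒▒▓░▓▒··
▒▒▒▓≈▓█··
▓≈▓▓▓▒···
▒▒░░▒░···

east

·········
·········
≈█░░█▓▓··
≈▒▒▒░░▒··
▒░░▒@▓▓··
▒▒▓░▓▒▒··
▒▒▓≈▓█░··
≈▓▓▓▒····
▒░░▒░····

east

·········
·········
█░░█▓▓▓··
▒▒▒░░▒░··
░░▒▒@▓▓··
▒▓░▓▒▒▒··
▒▓≈▓█░▒··
▓▓▓▒·····
░░▒░·····

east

·········
·········
░░█▓▓▓░··
▒▒░░▒░░··
░▒▒▓@▓▒··
▓░▓▒▒▒≈··
▓≈▓█░▒▒··
▓▓▒······
░▒░······

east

·········
·········
░█▓▓▓░░··
▒░░▒░░▓··
▒▒▓▓@▒░··
░▓▒▒▒≈▒··
≈▓█░▒▒░··
▓▒·······
▒░·······

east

·········
·········
█▓▓▓░░█··
░░▒░░▓░··
▒▓▓▓@░▒··
▓▒▒▒≈▒▒··
▓█░▒▒░▒··
▒········
░········

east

·········
·········
▓▓▓░░█▒··
░▒░░▓░▒··
▓▓▓▒@▒▓··
▒▒▒≈▒▒▒··
█░▒▒░▒░··
·········
·········

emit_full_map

···▒≈▒≈█░░█▓▓▓░░█▒
▒▓▒▒▒█≈▒▒▒░░▒░░▓░▒
≈▒░▒≈▓▒░░▒▒▓▓▓▒@▒▓
▒▒▒▓≈≈▒▒▓░▓▒▒▒≈▒▒▒
▒≈░▒▒▒▒▒▓≈▓█░▒▒░▒░
▓▓≈▓▓▓≈▓▓▓▒·······
▒▒█▓▓▒▒░░▒░·······

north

█████████
·········
··▓▒░▒≈··
▓▓▓░░█▒··
░▒░░@░▒··
▓▓▓▒░▒▓··
▒▒▒≈▒▒▒··
█░▒▒░▒░··
·········

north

█████████
█████████
··█▒▒█▒··
··▓▒░▒≈··
▓▓▓░@█▒··
░▒░░▓░▒··
▓▓▓▒░▒▓··
▒▒▒≈▒▒▒··
█░▒▒░▒░··

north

█████████
█████████
█████████
··█▒▒█▒··
··▓▒@▒≈··
▓▓▓░░█▒··
░▒░░▓░▒··
▓▓▓▒░▒▓··
▒▒▒≈▒▒▒··

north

█████████
█████████
█████████
█████████
··█▒@█▒··
··▓▒░▒≈··
▓▓▓░░█▒··
░▒░░▓░▒··
▓▓▓▒░▒▓··

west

█████████
█████████
█████████
█████████
··▓█@▒█▒·
··▒▓▒░▒≈·
█▓▓▓░░█▒·
░░▒░░▓░▒·
▒▓▓▓▒░▒▓·

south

█████████
█████████
█████████
··▓█▒▒█▒·
··▒▓@░▒≈·
█▓▓▓░░█▒·
░░▒░░▓░▒·
▒▓▓▓▒░▒▓·
▓▒▒▒≈▒▒▒·

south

█████████
█████████
··▓█▒▒█▒·
··▒▓▒░▒≈·
█▓▓▓@░█▒·
░░▒░░▓░▒·
▒▓▓▓▒░▒▓·
▓▒▒▒≈▒▒▒·
▓█░▒▒░▒░·

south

█████████
··▓█▒▒█▒·
··▒▓▒░▒≈·
█▓▓▓░░█▒·
░░▒░@▓░▒·
▒▓▓▓▒░▒▓·
▓▒▒▒≈▒▒▒·
▓█░▒▒░▒░·
▒········

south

··▓█▒▒█▒·
··▒▓▒░▒≈·
█▓▓▓░░█▒·
░░▒░░▓░▒·
▒▓▓▓@░▒▓·
▓▒▒▒≈▒▒▒·
▓█░▒▒░▒░·
▒········
░········

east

·▓█▒▒█▒··
·▒▓▒░▒≈··
▓▓▓░░█▒··
░▒░░▓░▒··
▓▓▓▒@▒▓··
▒▒▒≈▒▒▒··
█░▒▒░▒░··
·········
·········

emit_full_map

············▓█▒▒█▒
············▒▓▒░▒≈
···▒≈▒≈█░░█▓▓▓░░█▒
▒▓▒▒▒█≈▒▒▒░░▒░░▓░▒
≈▒░▒≈▓▒░░▒▒▓▓▓▒@▒▓
▒▒▒▓≈≈▒▒▓░▓▒▒▒≈▒▒▒
▒≈░▒▒▒▒▒▓≈▓█░▒▒░▒░
▓▓≈▓▓▓≈▓▓▓▒·······
▒▒█▓▓▒▒░░▒░·······

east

▓█▒▒█▒··█
▒▓▒░▒≈··█
▓▓░░█▒▒·█
▒░░▓░▒▓·█
▓▓▒░@▓▒·█
▒▒≈▒▒▒▓·█
░▒▒░▒░█·█
········█
········█

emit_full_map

············▓█▒▒█▒·
············▒▓▒░▒≈·
···▒≈▒≈█░░█▓▓▓░░█▒▒
▒▓▒▒▒█≈▒▒▒░░▒░░▓░▒▓
≈▒░▒≈▓▒░░▒▒▓▓▓▒░@▓▒
▒▒▒▓≈≈▒▒▓░▓▒▒▒≈▒▒▒▓
▒≈░▒▒▒▒▒▓≈▓█░▒▒░▒░█
▓▓≈▓▓▓≈▓▓▓▒········
▒▒█▓▓▒▒░░▒░········


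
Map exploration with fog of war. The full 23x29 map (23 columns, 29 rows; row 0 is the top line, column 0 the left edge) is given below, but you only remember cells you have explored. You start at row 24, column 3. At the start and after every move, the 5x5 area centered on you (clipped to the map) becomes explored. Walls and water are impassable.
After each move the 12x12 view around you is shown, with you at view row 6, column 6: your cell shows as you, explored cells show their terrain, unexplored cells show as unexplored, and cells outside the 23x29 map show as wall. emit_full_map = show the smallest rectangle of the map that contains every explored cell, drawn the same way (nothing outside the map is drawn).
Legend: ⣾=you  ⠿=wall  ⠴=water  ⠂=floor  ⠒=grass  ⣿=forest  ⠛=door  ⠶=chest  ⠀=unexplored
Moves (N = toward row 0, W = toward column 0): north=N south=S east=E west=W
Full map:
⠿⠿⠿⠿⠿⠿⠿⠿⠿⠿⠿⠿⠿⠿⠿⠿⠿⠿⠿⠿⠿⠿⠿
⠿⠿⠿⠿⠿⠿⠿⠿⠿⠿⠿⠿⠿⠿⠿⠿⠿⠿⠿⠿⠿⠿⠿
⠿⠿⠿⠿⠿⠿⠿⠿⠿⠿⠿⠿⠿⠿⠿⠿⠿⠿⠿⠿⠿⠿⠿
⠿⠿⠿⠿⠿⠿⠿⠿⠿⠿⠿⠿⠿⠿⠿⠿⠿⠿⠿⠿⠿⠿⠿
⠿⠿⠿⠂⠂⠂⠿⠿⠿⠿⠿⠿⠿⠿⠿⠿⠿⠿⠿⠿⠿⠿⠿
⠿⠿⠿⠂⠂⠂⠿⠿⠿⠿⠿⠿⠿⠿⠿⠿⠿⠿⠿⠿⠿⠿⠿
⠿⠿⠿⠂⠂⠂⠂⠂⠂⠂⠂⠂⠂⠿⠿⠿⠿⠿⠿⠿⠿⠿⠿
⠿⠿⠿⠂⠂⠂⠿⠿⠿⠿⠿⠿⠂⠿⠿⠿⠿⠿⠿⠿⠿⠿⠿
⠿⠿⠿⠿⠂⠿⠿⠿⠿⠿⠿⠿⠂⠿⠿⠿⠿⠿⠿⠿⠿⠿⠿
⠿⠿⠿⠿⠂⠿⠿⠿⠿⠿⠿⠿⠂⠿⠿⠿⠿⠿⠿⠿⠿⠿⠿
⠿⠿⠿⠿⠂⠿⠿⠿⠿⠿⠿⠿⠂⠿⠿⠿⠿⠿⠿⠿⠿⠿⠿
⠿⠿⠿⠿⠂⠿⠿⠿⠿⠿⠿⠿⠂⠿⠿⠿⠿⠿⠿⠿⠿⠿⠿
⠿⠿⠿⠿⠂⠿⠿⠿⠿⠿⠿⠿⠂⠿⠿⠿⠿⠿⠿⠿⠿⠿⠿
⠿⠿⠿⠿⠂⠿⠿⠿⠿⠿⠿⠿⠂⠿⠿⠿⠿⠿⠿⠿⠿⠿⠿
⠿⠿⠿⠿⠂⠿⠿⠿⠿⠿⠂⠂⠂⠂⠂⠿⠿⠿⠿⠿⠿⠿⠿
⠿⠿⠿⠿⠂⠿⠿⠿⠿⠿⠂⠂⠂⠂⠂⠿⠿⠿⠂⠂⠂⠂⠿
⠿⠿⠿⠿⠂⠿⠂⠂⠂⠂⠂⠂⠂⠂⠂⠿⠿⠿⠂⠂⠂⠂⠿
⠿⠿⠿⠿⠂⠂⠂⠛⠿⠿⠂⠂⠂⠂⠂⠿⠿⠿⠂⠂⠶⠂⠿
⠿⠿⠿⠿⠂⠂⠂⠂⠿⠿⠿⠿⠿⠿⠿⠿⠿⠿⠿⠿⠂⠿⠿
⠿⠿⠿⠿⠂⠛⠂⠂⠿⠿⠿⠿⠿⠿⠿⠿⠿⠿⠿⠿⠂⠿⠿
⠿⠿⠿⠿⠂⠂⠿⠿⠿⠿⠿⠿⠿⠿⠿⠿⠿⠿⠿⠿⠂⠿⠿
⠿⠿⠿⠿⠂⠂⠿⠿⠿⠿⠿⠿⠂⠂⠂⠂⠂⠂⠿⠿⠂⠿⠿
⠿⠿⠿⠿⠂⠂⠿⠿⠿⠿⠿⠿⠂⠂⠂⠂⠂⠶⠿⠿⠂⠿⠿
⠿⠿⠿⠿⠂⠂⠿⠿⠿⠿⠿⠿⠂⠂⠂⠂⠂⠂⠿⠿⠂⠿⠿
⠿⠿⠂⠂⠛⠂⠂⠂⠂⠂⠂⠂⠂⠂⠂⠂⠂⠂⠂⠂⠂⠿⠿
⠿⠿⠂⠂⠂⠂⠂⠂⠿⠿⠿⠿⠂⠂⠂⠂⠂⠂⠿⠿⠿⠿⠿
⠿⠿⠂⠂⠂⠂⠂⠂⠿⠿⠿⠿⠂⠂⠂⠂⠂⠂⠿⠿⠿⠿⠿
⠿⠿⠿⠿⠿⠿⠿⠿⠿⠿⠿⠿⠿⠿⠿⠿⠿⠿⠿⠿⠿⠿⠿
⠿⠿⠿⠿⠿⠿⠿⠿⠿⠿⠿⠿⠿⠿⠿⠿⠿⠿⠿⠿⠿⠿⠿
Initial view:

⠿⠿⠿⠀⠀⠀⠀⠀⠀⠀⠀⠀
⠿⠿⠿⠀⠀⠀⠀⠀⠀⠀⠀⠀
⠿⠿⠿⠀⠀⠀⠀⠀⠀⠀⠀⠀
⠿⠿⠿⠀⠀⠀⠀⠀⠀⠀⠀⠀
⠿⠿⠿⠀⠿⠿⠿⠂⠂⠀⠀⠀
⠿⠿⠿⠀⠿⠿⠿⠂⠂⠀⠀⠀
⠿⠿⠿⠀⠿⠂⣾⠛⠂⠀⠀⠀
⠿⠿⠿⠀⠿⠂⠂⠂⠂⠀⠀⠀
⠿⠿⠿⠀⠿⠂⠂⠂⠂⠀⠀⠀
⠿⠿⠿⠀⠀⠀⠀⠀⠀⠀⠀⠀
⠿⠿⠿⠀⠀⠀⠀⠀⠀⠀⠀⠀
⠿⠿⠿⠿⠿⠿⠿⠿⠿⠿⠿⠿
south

⠿⠿⠿⠀⠀⠀⠀⠀⠀⠀⠀⠀
⠿⠿⠿⠀⠀⠀⠀⠀⠀⠀⠀⠀
⠿⠿⠿⠀⠀⠀⠀⠀⠀⠀⠀⠀
⠿⠿⠿⠀⠿⠿⠿⠂⠂⠀⠀⠀
⠿⠿⠿⠀⠿⠿⠿⠂⠂⠀⠀⠀
⠿⠿⠿⠀⠿⠂⠂⠛⠂⠀⠀⠀
⠿⠿⠿⠀⠿⠂⣾⠂⠂⠀⠀⠀
⠿⠿⠿⠀⠿⠂⠂⠂⠂⠀⠀⠀
⠿⠿⠿⠀⠿⠿⠿⠿⠿⠀⠀⠀
⠿⠿⠿⠀⠀⠀⠀⠀⠀⠀⠀⠀
⠿⠿⠿⠿⠿⠿⠿⠿⠿⠿⠿⠿
⠿⠿⠿⠿⠿⠿⠿⠿⠿⠿⠿⠿

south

⠿⠿⠿⠀⠀⠀⠀⠀⠀⠀⠀⠀
⠿⠿⠿⠀⠀⠀⠀⠀⠀⠀⠀⠀
⠿⠿⠿⠀⠿⠿⠿⠂⠂⠀⠀⠀
⠿⠿⠿⠀⠿⠿⠿⠂⠂⠀⠀⠀
⠿⠿⠿⠀⠿⠂⠂⠛⠂⠀⠀⠀
⠿⠿⠿⠀⠿⠂⠂⠂⠂⠀⠀⠀
⠿⠿⠿⠀⠿⠂⣾⠂⠂⠀⠀⠀
⠿⠿⠿⠀⠿⠿⠿⠿⠿⠀⠀⠀
⠿⠿⠿⠀⠿⠿⠿⠿⠿⠀⠀⠀
⠿⠿⠿⠿⠿⠿⠿⠿⠿⠿⠿⠿
⠿⠿⠿⠿⠿⠿⠿⠿⠿⠿⠿⠿
⠿⠿⠿⠿⠿⠿⠿⠿⠿⠿⠿⠿

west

⠿⠿⠿⠿⠀⠀⠀⠀⠀⠀⠀⠀
⠿⠿⠿⠿⠀⠀⠀⠀⠀⠀⠀⠀
⠿⠿⠿⠿⠀⠿⠿⠿⠂⠂⠀⠀
⠿⠿⠿⠿⠀⠿⠿⠿⠂⠂⠀⠀
⠿⠿⠿⠿⠿⠿⠂⠂⠛⠂⠀⠀
⠿⠿⠿⠿⠿⠿⠂⠂⠂⠂⠀⠀
⠿⠿⠿⠿⠿⠿⣾⠂⠂⠂⠀⠀
⠿⠿⠿⠿⠿⠿⠿⠿⠿⠿⠀⠀
⠿⠿⠿⠿⠿⠿⠿⠿⠿⠿⠀⠀
⠿⠿⠿⠿⠿⠿⠿⠿⠿⠿⠿⠿
⠿⠿⠿⠿⠿⠿⠿⠿⠿⠿⠿⠿
⠿⠿⠿⠿⠿⠿⠿⠿⠿⠿⠿⠿

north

⠿⠿⠿⠿⠀⠀⠀⠀⠀⠀⠀⠀
⠿⠿⠿⠿⠀⠀⠀⠀⠀⠀⠀⠀
⠿⠿⠿⠿⠀⠀⠀⠀⠀⠀⠀⠀
⠿⠿⠿⠿⠀⠿⠿⠿⠂⠂⠀⠀
⠿⠿⠿⠿⠿⠿⠿⠿⠂⠂⠀⠀
⠿⠿⠿⠿⠿⠿⠂⠂⠛⠂⠀⠀
⠿⠿⠿⠿⠿⠿⣾⠂⠂⠂⠀⠀
⠿⠿⠿⠿⠿⠿⠂⠂⠂⠂⠀⠀
⠿⠿⠿⠿⠿⠿⠿⠿⠿⠿⠀⠀
⠿⠿⠿⠿⠿⠿⠿⠿⠿⠿⠀⠀
⠿⠿⠿⠿⠿⠿⠿⠿⠿⠿⠿⠿
⠿⠿⠿⠿⠿⠿⠿⠿⠿⠿⠿⠿

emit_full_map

⠀⠿⠿⠿⠂⠂
⠿⠿⠿⠿⠂⠂
⠿⠿⠂⠂⠛⠂
⠿⠿⣾⠂⠂⠂
⠿⠿⠂⠂⠂⠂
⠿⠿⠿⠿⠿⠿
⠿⠿⠿⠿⠿⠿

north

⠿⠿⠿⠿⠀⠀⠀⠀⠀⠀⠀⠀
⠿⠿⠿⠿⠀⠀⠀⠀⠀⠀⠀⠀
⠿⠿⠿⠿⠀⠀⠀⠀⠀⠀⠀⠀
⠿⠿⠿⠿⠀⠀⠀⠀⠀⠀⠀⠀
⠿⠿⠿⠿⠿⠿⠿⠿⠂⠂⠀⠀
⠿⠿⠿⠿⠿⠿⠿⠿⠂⠂⠀⠀
⠿⠿⠿⠿⠿⠿⣾⠂⠛⠂⠀⠀
⠿⠿⠿⠿⠿⠿⠂⠂⠂⠂⠀⠀
⠿⠿⠿⠿⠿⠿⠂⠂⠂⠂⠀⠀
⠿⠿⠿⠿⠿⠿⠿⠿⠿⠿⠀⠀
⠿⠿⠿⠿⠿⠿⠿⠿⠿⠿⠀⠀
⠿⠿⠿⠿⠿⠿⠿⠿⠿⠿⠿⠿

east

⠿⠿⠿⠀⠀⠀⠀⠀⠀⠀⠀⠀
⠿⠿⠿⠀⠀⠀⠀⠀⠀⠀⠀⠀
⠿⠿⠿⠀⠀⠀⠀⠀⠀⠀⠀⠀
⠿⠿⠿⠀⠀⠀⠀⠀⠀⠀⠀⠀
⠿⠿⠿⠿⠿⠿⠿⠂⠂⠀⠀⠀
⠿⠿⠿⠿⠿⠿⠿⠂⠂⠀⠀⠀
⠿⠿⠿⠿⠿⠂⣾⠛⠂⠀⠀⠀
⠿⠿⠿⠿⠿⠂⠂⠂⠂⠀⠀⠀
⠿⠿⠿⠿⠿⠂⠂⠂⠂⠀⠀⠀
⠿⠿⠿⠿⠿⠿⠿⠿⠿⠀⠀⠀
⠿⠿⠿⠿⠿⠿⠿⠿⠿⠀⠀⠀
⠿⠿⠿⠿⠿⠿⠿⠿⠿⠿⠿⠿

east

⠿⠿⠀⠀⠀⠀⠀⠀⠀⠀⠀⠀
⠿⠿⠀⠀⠀⠀⠀⠀⠀⠀⠀⠀
⠿⠿⠀⠀⠀⠀⠀⠀⠀⠀⠀⠀
⠿⠿⠀⠀⠀⠀⠀⠀⠀⠀⠀⠀
⠿⠿⠿⠿⠿⠿⠂⠂⠿⠀⠀⠀
⠿⠿⠿⠿⠿⠿⠂⠂⠿⠀⠀⠀
⠿⠿⠿⠿⠂⠂⣾⠂⠂⠀⠀⠀
⠿⠿⠿⠿⠂⠂⠂⠂⠂⠀⠀⠀
⠿⠿⠿⠿⠂⠂⠂⠂⠂⠀⠀⠀
⠿⠿⠿⠿⠿⠿⠿⠿⠀⠀⠀⠀
⠿⠿⠿⠿⠿⠿⠿⠿⠀⠀⠀⠀
⠿⠿⠿⠿⠿⠿⠿⠿⠿⠿⠿⠿

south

⠿⠿⠀⠀⠀⠀⠀⠀⠀⠀⠀⠀
⠿⠿⠀⠀⠀⠀⠀⠀⠀⠀⠀⠀
⠿⠿⠀⠀⠀⠀⠀⠀⠀⠀⠀⠀
⠿⠿⠿⠿⠿⠿⠂⠂⠿⠀⠀⠀
⠿⠿⠿⠿⠿⠿⠂⠂⠿⠀⠀⠀
⠿⠿⠿⠿⠂⠂⠛⠂⠂⠀⠀⠀
⠿⠿⠿⠿⠂⠂⣾⠂⠂⠀⠀⠀
⠿⠿⠿⠿⠂⠂⠂⠂⠂⠀⠀⠀
⠿⠿⠿⠿⠿⠿⠿⠿⠿⠀⠀⠀
⠿⠿⠿⠿⠿⠿⠿⠿⠀⠀⠀⠀
⠿⠿⠿⠿⠿⠿⠿⠿⠿⠿⠿⠿
⠿⠿⠿⠿⠿⠿⠿⠿⠿⠿⠿⠿

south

⠿⠿⠀⠀⠀⠀⠀⠀⠀⠀⠀⠀
⠿⠿⠀⠀⠀⠀⠀⠀⠀⠀⠀⠀
⠿⠿⠿⠿⠿⠿⠂⠂⠿⠀⠀⠀
⠿⠿⠿⠿⠿⠿⠂⠂⠿⠀⠀⠀
⠿⠿⠿⠿⠂⠂⠛⠂⠂⠀⠀⠀
⠿⠿⠿⠿⠂⠂⠂⠂⠂⠀⠀⠀
⠿⠿⠿⠿⠂⠂⣾⠂⠂⠀⠀⠀
⠿⠿⠿⠿⠿⠿⠿⠿⠿⠀⠀⠀
⠿⠿⠿⠿⠿⠿⠿⠿⠿⠀⠀⠀
⠿⠿⠿⠿⠿⠿⠿⠿⠿⠿⠿⠿
⠿⠿⠿⠿⠿⠿⠿⠿⠿⠿⠿⠿
⠿⠿⠿⠿⠿⠿⠿⠿⠿⠿⠿⠿

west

⠿⠿⠿⠀⠀⠀⠀⠀⠀⠀⠀⠀
⠿⠿⠿⠀⠀⠀⠀⠀⠀⠀⠀⠀
⠿⠿⠿⠿⠿⠿⠿⠂⠂⠿⠀⠀
⠿⠿⠿⠿⠿⠿⠿⠂⠂⠿⠀⠀
⠿⠿⠿⠿⠿⠂⠂⠛⠂⠂⠀⠀
⠿⠿⠿⠿⠿⠂⠂⠂⠂⠂⠀⠀
⠿⠿⠿⠿⠿⠂⣾⠂⠂⠂⠀⠀
⠿⠿⠿⠿⠿⠿⠿⠿⠿⠿⠀⠀
⠿⠿⠿⠿⠿⠿⠿⠿⠿⠿⠀⠀
⠿⠿⠿⠿⠿⠿⠿⠿⠿⠿⠿⠿
⠿⠿⠿⠿⠿⠿⠿⠿⠿⠿⠿⠿
⠿⠿⠿⠿⠿⠿⠿⠿⠿⠿⠿⠿

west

⠿⠿⠿⠿⠀⠀⠀⠀⠀⠀⠀⠀
⠿⠿⠿⠿⠀⠀⠀⠀⠀⠀⠀⠀
⠿⠿⠿⠿⠿⠿⠿⠿⠂⠂⠿⠀
⠿⠿⠿⠿⠿⠿⠿⠿⠂⠂⠿⠀
⠿⠿⠿⠿⠿⠿⠂⠂⠛⠂⠂⠀
⠿⠿⠿⠿⠿⠿⠂⠂⠂⠂⠂⠀
⠿⠿⠿⠿⠿⠿⣾⠂⠂⠂⠂⠀
⠿⠿⠿⠿⠿⠿⠿⠿⠿⠿⠿⠀
⠿⠿⠿⠿⠿⠿⠿⠿⠿⠿⠿⠀
⠿⠿⠿⠿⠿⠿⠿⠿⠿⠿⠿⠿
⠿⠿⠿⠿⠿⠿⠿⠿⠿⠿⠿⠿
⠿⠿⠿⠿⠿⠿⠿⠿⠿⠿⠿⠿

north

⠿⠿⠿⠿⠀⠀⠀⠀⠀⠀⠀⠀
⠿⠿⠿⠿⠀⠀⠀⠀⠀⠀⠀⠀
⠿⠿⠿⠿⠀⠀⠀⠀⠀⠀⠀⠀
⠿⠿⠿⠿⠿⠿⠿⠿⠂⠂⠿⠀
⠿⠿⠿⠿⠿⠿⠿⠿⠂⠂⠿⠀
⠿⠿⠿⠿⠿⠿⠂⠂⠛⠂⠂⠀
⠿⠿⠿⠿⠿⠿⣾⠂⠂⠂⠂⠀
⠿⠿⠿⠿⠿⠿⠂⠂⠂⠂⠂⠀
⠿⠿⠿⠿⠿⠿⠿⠿⠿⠿⠿⠀
⠿⠿⠿⠿⠿⠿⠿⠿⠿⠿⠿⠀
⠿⠿⠿⠿⠿⠿⠿⠿⠿⠿⠿⠿
⠿⠿⠿⠿⠿⠿⠿⠿⠿⠿⠿⠿

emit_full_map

⠿⠿⠿⠿⠂⠂⠿
⠿⠿⠿⠿⠂⠂⠿
⠿⠿⠂⠂⠛⠂⠂
⠿⠿⣾⠂⠂⠂⠂
⠿⠿⠂⠂⠂⠂⠂
⠿⠿⠿⠿⠿⠿⠿
⠿⠿⠿⠿⠿⠿⠿

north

⠿⠿⠿⠿⠀⠀⠀⠀⠀⠀⠀⠀
⠿⠿⠿⠿⠀⠀⠀⠀⠀⠀⠀⠀
⠿⠿⠿⠿⠀⠀⠀⠀⠀⠀⠀⠀
⠿⠿⠿⠿⠀⠀⠀⠀⠀⠀⠀⠀
⠿⠿⠿⠿⠿⠿⠿⠿⠂⠂⠿⠀
⠿⠿⠿⠿⠿⠿⠿⠿⠂⠂⠿⠀
⠿⠿⠿⠿⠿⠿⣾⠂⠛⠂⠂⠀
⠿⠿⠿⠿⠿⠿⠂⠂⠂⠂⠂⠀
⠿⠿⠿⠿⠿⠿⠂⠂⠂⠂⠂⠀
⠿⠿⠿⠿⠿⠿⠿⠿⠿⠿⠿⠀
⠿⠿⠿⠿⠿⠿⠿⠿⠿⠿⠿⠀
⠿⠿⠿⠿⠿⠿⠿⠿⠿⠿⠿⠿

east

⠿⠿⠿⠀⠀⠀⠀⠀⠀⠀⠀⠀
⠿⠿⠿⠀⠀⠀⠀⠀⠀⠀⠀⠀
⠿⠿⠿⠀⠀⠀⠀⠀⠀⠀⠀⠀
⠿⠿⠿⠀⠀⠀⠀⠀⠀⠀⠀⠀
⠿⠿⠿⠿⠿⠿⠿⠂⠂⠿⠀⠀
⠿⠿⠿⠿⠿⠿⠿⠂⠂⠿⠀⠀
⠿⠿⠿⠿⠿⠂⣾⠛⠂⠂⠀⠀
⠿⠿⠿⠿⠿⠂⠂⠂⠂⠂⠀⠀
⠿⠿⠿⠿⠿⠂⠂⠂⠂⠂⠀⠀
⠿⠿⠿⠿⠿⠿⠿⠿⠿⠿⠀⠀
⠿⠿⠿⠿⠿⠿⠿⠿⠿⠿⠀⠀
⠿⠿⠿⠿⠿⠿⠿⠿⠿⠿⠿⠿

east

⠿⠿⠀⠀⠀⠀⠀⠀⠀⠀⠀⠀
⠿⠿⠀⠀⠀⠀⠀⠀⠀⠀⠀⠀
⠿⠿⠀⠀⠀⠀⠀⠀⠀⠀⠀⠀
⠿⠿⠀⠀⠀⠀⠀⠀⠀⠀⠀⠀
⠿⠿⠿⠿⠿⠿⠂⠂⠿⠀⠀⠀
⠿⠿⠿⠿⠿⠿⠂⠂⠿⠀⠀⠀
⠿⠿⠿⠿⠂⠂⣾⠂⠂⠀⠀⠀
⠿⠿⠿⠿⠂⠂⠂⠂⠂⠀⠀⠀
⠿⠿⠿⠿⠂⠂⠂⠂⠂⠀⠀⠀
⠿⠿⠿⠿⠿⠿⠿⠿⠿⠀⠀⠀
⠿⠿⠿⠿⠿⠿⠿⠿⠿⠀⠀⠀
⠿⠿⠿⠿⠿⠿⠿⠿⠿⠿⠿⠿

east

⠿⠀⠀⠀⠀⠀⠀⠀⠀⠀⠀⠀
⠿⠀⠀⠀⠀⠀⠀⠀⠀⠀⠀⠀
⠿⠀⠀⠀⠀⠀⠀⠀⠀⠀⠀⠀
⠿⠀⠀⠀⠀⠀⠀⠀⠀⠀⠀⠀
⠿⠿⠿⠿⠿⠂⠂⠿⠿⠀⠀⠀
⠿⠿⠿⠿⠿⠂⠂⠿⠿⠀⠀⠀
⠿⠿⠿⠂⠂⠛⣾⠂⠂⠀⠀⠀
⠿⠿⠿⠂⠂⠂⠂⠂⠂⠀⠀⠀
⠿⠿⠿⠂⠂⠂⠂⠂⠂⠀⠀⠀
⠿⠿⠿⠿⠿⠿⠿⠿⠀⠀⠀⠀
⠿⠿⠿⠿⠿⠿⠿⠿⠀⠀⠀⠀
⠿⠿⠿⠿⠿⠿⠿⠿⠿⠿⠿⠿

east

⠀⠀⠀⠀⠀⠀⠀⠀⠀⠀⠀⠀
⠀⠀⠀⠀⠀⠀⠀⠀⠀⠀⠀⠀
⠀⠀⠀⠀⠀⠀⠀⠀⠀⠀⠀⠀
⠀⠀⠀⠀⠀⠀⠀⠀⠀⠀⠀⠀
⠿⠿⠿⠿⠂⠂⠿⠿⠿⠀⠀⠀
⠿⠿⠿⠿⠂⠂⠿⠿⠿⠀⠀⠀
⠿⠿⠂⠂⠛⠂⣾⠂⠂⠀⠀⠀
⠿⠿⠂⠂⠂⠂⠂⠂⠿⠀⠀⠀
⠿⠿⠂⠂⠂⠂⠂⠂⠿⠀⠀⠀
⠿⠿⠿⠿⠿⠿⠿⠀⠀⠀⠀⠀
⠿⠿⠿⠿⠿⠿⠿⠀⠀⠀⠀⠀
⠿⠿⠿⠿⠿⠿⠿⠿⠿⠿⠿⠿

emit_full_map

⠿⠿⠿⠿⠂⠂⠿⠿⠿
⠿⠿⠿⠿⠂⠂⠿⠿⠿
⠿⠿⠂⠂⠛⠂⣾⠂⠂
⠿⠿⠂⠂⠂⠂⠂⠂⠿
⠿⠿⠂⠂⠂⠂⠂⠂⠿
⠿⠿⠿⠿⠿⠿⠿⠀⠀
⠿⠿⠿⠿⠿⠿⠿⠀⠀

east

⠀⠀⠀⠀⠀⠀⠀⠀⠀⠀⠀⠀
⠀⠀⠀⠀⠀⠀⠀⠀⠀⠀⠀⠀
⠀⠀⠀⠀⠀⠀⠀⠀⠀⠀⠀⠀
⠀⠀⠀⠀⠀⠀⠀⠀⠀⠀⠀⠀
⠿⠿⠿⠂⠂⠿⠿⠿⠿⠀⠀⠀
⠿⠿⠿⠂⠂⠿⠿⠿⠿⠀⠀⠀
⠿⠂⠂⠛⠂⠂⣾⠂⠂⠀⠀⠀
⠿⠂⠂⠂⠂⠂⠂⠿⠿⠀⠀⠀
⠿⠂⠂⠂⠂⠂⠂⠿⠿⠀⠀⠀
⠿⠿⠿⠿⠿⠿⠀⠀⠀⠀⠀⠀
⠿⠿⠿⠿⠿⠿⠀⠀⠀⠀⠀⠀
⠿⠿⠿⠿⠿⠿⠿⠿⠿⠿⠿⠿

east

⠀⠀⠀⠀⠀⠀⠀⠀⠀⠀⠀⠀
⠀⠀⠀⠀⠀⠀⠀⠀⠀⠀⠀⠀
⠀⠀⠀⠀⠀⠀⠀⠀⠀⠀⠀⠀
⠀⠀⠀⠀⠀⠀⠀⠀⠀⠀⠀⠀
⠿⠿⠂⠂⠿⠿⠿⠿⠿⠀⠀⠀
⠿⠿⠂⠂⠿⠿⠿⠿⠿⠀⠀⠀
⠂⠂⠛⠂⠂⠂⣾⠂⠂⠀⠀⠀
⠂⠂⠂⠂⠂⠂⠿⠿⠿⠀⠀⠀
⠂⠂⠂⠂⠂⠂⠿⠿⠿⠀⠀⠀
⠿⠿⠿⠿⠿⠀⠀⠀⠀⠀⠀⠀
⠿⠿⠿⠿⠿⠀⠀⠀⠀⠀⠀⠀
⠿⠿⠿⠿⠿⠿⠿⠿⠿⠿⠿⠿

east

⠀⠀⠀⠀⠀⠀⠀⠀⠀⠀⠀⠀
⠀⠀⠀⠀⠀⠀⠀⠀⠀⠀⠀⠀
⠀⠀⠀⠀⠀⠀⠀⠀⠀⠀⠀⠀
⠀⠀⠀⠀⠀⠀⠀⠀⠀⠀⠀⠀
⠿⠂⠂⠿⠿⠿⠿⠿⠿⠀⠀⠀
⠿⠂⠂⠿⠿⠿⠿⠿⠿⠀⠀⠀
⠂⠛⠂⠂⠂⠂⣾⠂⠂⠀⠀⠀
⠂⠂⠂⠂⠂⠿⠿⠿⠿⠀⠀⠀
⠂⠂⠂⠂⠂⠿⠿⠿⠿⠀⠀⠀
⠿⠿⠿⠿⠀⠀⠀⠀⠀⠀⠀⠀
⠿⠿⠿⠿⠀⠀⠀⠀⠀⠀⠀⠀
⠿⠿⠿⠿⠿⠿⠿⠿⠿⠿⠿⠿

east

⠀⠀⠀⠀⠀⠀⠀⠀⠀⠀⠀⠀
⠀⠀⠀⠀⠀⠀⠀⠀⠀⠀⠀⠀
⠀⠀⠀⠀⠀⠀⠀⠀⠀⠀⠀⠀
⠀⠀⠀⠀⠀⠀⠀⠀⠀⠀⠀⠀
⠂⠂⠿⠿⠿⠿⠿⠿⠂⠀⠀⠀
⠂⠂⠿⠿⠿⠿⠿⠿⠂⠀⠀⠀
⠛⠂⠂⠂⠂⠂⣾⠂⠂⠀⠀⠀
⠂⠂⠂⠂⠿⠿⠿⠿⠂⠀⠀⠀
⠂⠂⠂⠂⠿⠿⠿⠿⠂⠀⠀⠀
⠿⠿⠿⠀⠀⠀⠀⠀⠀⠀⠀⠀
⠿⠿⠿⠀⠀⠀⠀⠀⠀⠀⠀⠀
⠿⠿⠿⠿⠿⠿⠿⠿⠿⠿⠿⠿

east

⠀⠀⠀⠀⠀⠀⠀⠀⠀⠀⠀⠀
⠀⠀⠀⠀⠀⠀⠀⠀⠀⠀⠀⠀
⠀⠀⠀⠀⠀⠀⠀⠀⠀⠀⠀⠀
⠀⠀⠀⠀⠀⠀⠀⠀⠀⠀⠀⠀
⠂⠿⠿⠿⠿⠿⠿⠂⠂⠀⠀⠀
⠂⠿⠿⠿⠿⠿⠿⠂⠂⠀⠀⠀
⠂⠂⠂⠂⠂⠂⣾⠂⠂⠀⠀⠀
⠂⠂⠂⠿⠿⠿⠿⠂⠂⠀⠀⠀
⠂⠂⠂⠿⠿⠿⠿⠂⠂⠀⠀⠀
⠿⠿⠀⠀⠀⠀⠀⠀⠀⠀⠀⠀
⠿⠿⠀⠀⠀⠀⠀⠀⠀⠀⠀⠀
⠿⠿⠿⠿⠿⠿⠿⠿⠿⠿⠿⠿

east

⠀⠀⠀⠀⠀⠀⠀⠀⠀⠀⠀⠀
⠀⠀⠀⠀⠀⠀⠀⠀⠀⠀⠀⠀
⠀⠀⠀⠀⠀⠀⠀⠀⠀⠀⠀⠀
⠀⠀⠀⠀⠀⠀⠀⠀⠀⠀⠀⠀
⠿⠿⠿⠿⠿⠿⠂⠂⠂⠀⠀⠀
⠿⠿⠿⠿⠿⠿⠂⠂⠂⠀⠀⠀
⠂⠂⠂⠂⠂⠂⣾⠂⠂⠀⠀⠀
⠂⠂⠿⠿⠿⠿⠂⠂⠂⠀⠀⠀
⠂⠂⠿⠿⠿⠿⠂⠂⠂⠀⠀⠀
⠿⠀⠀⠀⠀⠀⠀⠀⠀⠀⠀⠀
⠿⠀⠀⠀⠀⠀⠀⠀⠀⠀⠀⠀
⠿⠿⠿⠿⠿⠿⠿⠿⠿⠿⠿⠿

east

⠀⠀⠀⠀⠀⠀⠀⠀⠀⠀⠀⠀
⠀⠀⠀⠀⠀⠀⠀⠀⠀⠀⠀⠀
⠀⠀⠀⠀⠀⠀⠀⠀⠀⠀⠀⠀
⠀⠀⠀⠀⠀⠀⠀⠀⠀⠀⠀⠀
⠿⠿⠿⠿⠿⠂⠂⠂⠂⠀⠀⠀
⠿⠿⠿⠿⠿⠂⠂⠂⠂⠀⠀⠀
⠂⠂⠂⠂⠂⠂⣾⠂⠂⠀⠀⠀
⠂⠿⠿⠿⠿⠂⠂⠂⠂⠀⠀⠀
⠂⠿⠿⠿⠿⠂⠂⠂⠂⠀⠀⠀
⠀⠀⠀⠀⠀⠀⠀⠀⠀⠀⠀⠀
⠀⠀⠀⠀⠀⠀⠀⠀⠀⠀⠀⠀
⠿⠿⠿⠿⠿⠿⠿⠿⠿⠿⠿⠿

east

⠀⠀⠀⠀⠀⠀⠀⠀⠀⠀⠀⠀
⠀⠀⠀⠀⠀⠀⠀⠀⠀⠀⠀⠀
⠀⠀⠀⠀⠀⠀⠀⠀⠀⠀⠀⠀
⠀⠀⠀⠀⠀⠀⠀⠀⠀⠀⠀⠀
⠿⠿⠿⠿⠂⠂⠂⠂⠂⠀⠀⠀
⠿⠿⠿⠿⠂⠂⠂⠂⠂⠀⠀⠀
⠂⠂⠂⠂⠂⠂⣾⠂⠂⠀⠀⠀
⠿⠿⠿⠿⠂⠂⠂⠂⠂⠀⠀⠀
⠿⠿⠿⠿⠂⠂⠂⠂⠂⠀⠀⠀
⠀⠀⠀⠀⠀⠀⠀⠀⠀⠀⠀⠀
⠀⠀⠀⠀⠀⠀⠀⠀⠀⠀⠀⠀
⠿⠿⠿⠿⠿⠿⠿⠿⠿⠿⠿⠿

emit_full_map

⠿⠿⠿⠿⠂⠂⠿⠿⠿⠿⠿⠿⠂⠂⠂⠂⠂
⠿⠿⠿⠿⠂⠂⠿⠿⠿⠿⠿⠿⠂⠂⠂⠂⠂
⠿⠿⠂⠂⠛⠂⠂⠂⠂⠂⠂⠂⠂⠂⣾⠂⠂
⠿⠿⠂⠂⠂⠂⠂⠂⠿⠿⠿⠿⠂⠂⠂⠂⠂
⠿⠿⠂⠂⠂⠂⠂⠂⠿⠿⠿⠿⠂⠂⠂⠂⠂
⠿⠿⠿⠿⠿⠿⠿⠀⠀⠀⠀⠀⠀⠀⠀⠀⠀
⠿⠿⠿⠿⠿⠿⠿⠀⠀⠀⠀⠀⠀⠀⠀⠀⠀
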